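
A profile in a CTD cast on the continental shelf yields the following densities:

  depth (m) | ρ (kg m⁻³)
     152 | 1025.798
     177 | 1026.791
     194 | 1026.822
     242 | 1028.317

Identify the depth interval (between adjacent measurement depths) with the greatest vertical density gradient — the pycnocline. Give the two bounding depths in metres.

152–177 m

Compute the density gradient over each adjacent pair:
  152–177 m: Δρ/Δz = 0.993/25 = 0.040 kg m⁻⁴
  177–194 m: Δρ/Δz = 0.031/17 = 1.8 × 10⁻³ kg m⁻⁴
  194–242 m: Δρ/Δz = 1.495/48 = 0.031 kg m⁻⁴
The largest gradient is in the 152–177 m interval — the pycnocline.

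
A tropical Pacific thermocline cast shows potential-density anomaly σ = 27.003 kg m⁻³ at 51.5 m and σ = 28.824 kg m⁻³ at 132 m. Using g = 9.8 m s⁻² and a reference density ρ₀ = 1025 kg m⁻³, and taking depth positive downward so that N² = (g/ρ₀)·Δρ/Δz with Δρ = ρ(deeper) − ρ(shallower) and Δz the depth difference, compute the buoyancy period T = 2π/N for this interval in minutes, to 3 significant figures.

Δρ = 1028.824 − 1027.003 = 1.821 kg m⁻³ over Δz = 132 − 51.5 = 80.5 m.
N² = (9.8/1025) × (1.821/80.5) = 2.1628 × 10⁻⁴ s⁻².
N = √(2.1628 × 10⁻⁴) = 0.014706 rad s⁻¹, so T = 2π/N = 427.25 s = 7.1208 min ≈ 7.12 min.

7.12 min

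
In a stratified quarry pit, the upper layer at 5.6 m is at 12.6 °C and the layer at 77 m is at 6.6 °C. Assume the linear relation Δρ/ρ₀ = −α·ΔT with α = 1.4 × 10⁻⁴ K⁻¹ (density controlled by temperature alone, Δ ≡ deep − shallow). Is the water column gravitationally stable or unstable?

ΔT = 6.6 − 12.6 = -6.0 K, so Δρ/ρ₀ = −αΔT = 8.40 × 10⁻⁴.
Δρ/ρ₀ > 0, so Δρ > 0: deeper water is denser → statically stable.

stable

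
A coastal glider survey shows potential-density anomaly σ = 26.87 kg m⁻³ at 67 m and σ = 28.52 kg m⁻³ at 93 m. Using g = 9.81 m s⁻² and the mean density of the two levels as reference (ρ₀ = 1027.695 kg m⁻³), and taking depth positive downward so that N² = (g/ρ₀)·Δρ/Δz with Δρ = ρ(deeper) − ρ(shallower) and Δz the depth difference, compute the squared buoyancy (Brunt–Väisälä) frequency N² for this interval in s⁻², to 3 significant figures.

Δρ = 1028.52 − 1026.87 = 1.65 kg m⁻³ over Δz = 93 − 67 = 26 m.
N² = (9.81/1027.695) × (1.65/26) = 6.0578 × 10⁻⁴ s⁻² ≈ 6.06 × 10⁻⁴ s⁻².

6.06 × 10⁻⁴ s⁻²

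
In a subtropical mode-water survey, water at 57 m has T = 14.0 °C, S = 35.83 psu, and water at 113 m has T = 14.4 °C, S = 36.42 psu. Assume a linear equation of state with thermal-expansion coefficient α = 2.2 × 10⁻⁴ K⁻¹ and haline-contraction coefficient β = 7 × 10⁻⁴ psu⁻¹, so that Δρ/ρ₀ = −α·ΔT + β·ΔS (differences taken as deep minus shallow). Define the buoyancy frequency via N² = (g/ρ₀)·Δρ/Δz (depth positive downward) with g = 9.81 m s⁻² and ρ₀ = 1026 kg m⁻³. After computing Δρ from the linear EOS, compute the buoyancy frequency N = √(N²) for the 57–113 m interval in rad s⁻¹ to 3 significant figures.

ΔT = +0.4 K, ΔS = +0.59 psu (deep − shallow).
Δρ/ρ₀ = −αΔT + βΔS = -8.80 × 10⁻⁵ + 4.13 × 10⁻⁴ = 3.25 × 10⁻⁴, so Δρ ≈ 0.3334 kg m⁻³.
N² = (g/ρ₀)·Δρ/Δz = g·(Δρ/ρ₀)/Δz = 9.81 × 3.25 × 10⁻⁴ / 56 = 5.6933 × 10⁻⁵ s⁻².
N = √(5.6933 × 10⁻⁵) = 7.5454 × 10⁻³ rad s⁻¹ ≈ 7.55 × 10⁻³ rad s⁻¹.

7.55 × 10⁻³ rad s⁻¹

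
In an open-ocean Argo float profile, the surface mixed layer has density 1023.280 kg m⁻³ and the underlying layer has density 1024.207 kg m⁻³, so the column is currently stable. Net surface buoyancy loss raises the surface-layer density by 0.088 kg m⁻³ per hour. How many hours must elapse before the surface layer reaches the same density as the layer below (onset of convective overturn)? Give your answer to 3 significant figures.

Density deficit of the surface layer: 1024.207 − 1023.280 = 0.927 kg m⁻³.
Required change = 0.927 / 0.088 = 10.5 hours.

10.5 hours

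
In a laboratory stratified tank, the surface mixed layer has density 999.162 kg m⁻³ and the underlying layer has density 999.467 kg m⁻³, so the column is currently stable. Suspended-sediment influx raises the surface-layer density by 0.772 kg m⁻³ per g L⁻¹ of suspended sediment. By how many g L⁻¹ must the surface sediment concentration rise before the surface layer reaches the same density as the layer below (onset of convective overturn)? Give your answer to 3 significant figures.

Density deficit of the surface layer: 999.467 − 999.162 = 0.305 kg m⁻³.
Required change = 0.305 / 0.772 = 0.395 g L⁻¹.

0.395 g L⁻¹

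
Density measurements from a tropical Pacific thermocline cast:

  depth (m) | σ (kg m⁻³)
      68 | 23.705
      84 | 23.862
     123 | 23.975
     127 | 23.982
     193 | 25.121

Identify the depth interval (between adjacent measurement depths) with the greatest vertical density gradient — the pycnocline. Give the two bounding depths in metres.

127–193 m

Compute the density gradient over each adjacent pair:
  68–84 m: Δρ/Δz = 0.157/16 = 9.8 × 10⁻³ kg m⁻⁴
  84–123 m: Δρ/Δz = 0.113/39 = 2.9 × 10⁻³ kg m⁻⁴
  123–127 m: Δρ/Δz = 0.007/4 = 1.8 × 10⁻³ kg m⁻⁴
  127–193 m: Δρ/Δz = 1.139/66 = 0.017 kg m⁻⁴
The largest gradient is in the 127–193 m interval — the pycnocline.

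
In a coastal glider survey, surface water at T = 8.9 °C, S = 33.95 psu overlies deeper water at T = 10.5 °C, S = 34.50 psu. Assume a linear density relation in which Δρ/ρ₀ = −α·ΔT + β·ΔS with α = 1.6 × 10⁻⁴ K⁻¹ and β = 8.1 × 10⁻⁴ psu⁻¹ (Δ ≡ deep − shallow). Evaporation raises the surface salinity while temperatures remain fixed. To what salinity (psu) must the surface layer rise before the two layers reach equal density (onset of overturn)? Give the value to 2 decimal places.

34.18 psu

Neutral buoyancy requires −α(T_deep − T_surf) + β(S_deep − S_surf′) = 0.
S_surf′ = S_deep − (α/β)·ΔT = 34.50 − (1.6 × 10⁻⁴/8.1 × 10⁻⁴)·(+1.6) = 34.1840 psu.
Increase required: 34.1840 − 33.95 = 0.2340 psu.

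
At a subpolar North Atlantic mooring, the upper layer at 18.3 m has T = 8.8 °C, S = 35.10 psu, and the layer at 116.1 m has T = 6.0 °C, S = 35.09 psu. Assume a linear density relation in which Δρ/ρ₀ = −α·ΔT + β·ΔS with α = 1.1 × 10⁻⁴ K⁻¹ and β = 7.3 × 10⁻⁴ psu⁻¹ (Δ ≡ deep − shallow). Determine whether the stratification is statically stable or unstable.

ΔT = 6.0 − 8.8 = -2.8 K and ΔS = 35.09 − 35.10 = -0.01 psu (deep − shallow).
−αΔT = 3.08 × 10⁻⁴; βΔS = -7.30 × 10⁻⁶; sum Δρ/ρ₀ = 3.007 × 10⁻⁴.
Δρ/ρ₀ > 0, so Δρ > 0: deeper water is denser → statically stable.

stable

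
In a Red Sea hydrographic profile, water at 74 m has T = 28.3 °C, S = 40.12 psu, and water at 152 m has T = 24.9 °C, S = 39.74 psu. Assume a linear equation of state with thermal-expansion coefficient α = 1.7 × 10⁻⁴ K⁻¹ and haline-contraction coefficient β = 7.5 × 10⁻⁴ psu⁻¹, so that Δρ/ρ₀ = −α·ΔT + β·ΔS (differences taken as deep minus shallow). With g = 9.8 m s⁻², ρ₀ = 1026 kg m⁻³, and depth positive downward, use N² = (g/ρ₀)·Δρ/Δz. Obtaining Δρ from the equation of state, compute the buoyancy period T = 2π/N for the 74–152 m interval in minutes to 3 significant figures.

17.3 min

ΔT = -3.4 K, ΔS = -0.38 psu (deep − shallow).
Δρ/ρ₀ = −αΔT + βΔS = 5.78 × 10⁻⁴ − 2.85 × 10⁻⁴ = 2.93 × 10⁻⁴, so Δρ ≈ 0.3006 kg m⁻³.
N² = (g/ρ₀)·Δρ/Δz = g·(Δρ/ρ₀)/Δz = 9.8 × 2.93 × 10⁻⁴ / 78 = 3.6813 × 10⁻⁵ s⁻².
N = √(3.6813 × 10⁻⁵) = 6.0674 × 10⁻³ rad s⁻¹ → T = 2π/N = 1.0356 × 10³ s = 17.260 min ≈ 17.3 min.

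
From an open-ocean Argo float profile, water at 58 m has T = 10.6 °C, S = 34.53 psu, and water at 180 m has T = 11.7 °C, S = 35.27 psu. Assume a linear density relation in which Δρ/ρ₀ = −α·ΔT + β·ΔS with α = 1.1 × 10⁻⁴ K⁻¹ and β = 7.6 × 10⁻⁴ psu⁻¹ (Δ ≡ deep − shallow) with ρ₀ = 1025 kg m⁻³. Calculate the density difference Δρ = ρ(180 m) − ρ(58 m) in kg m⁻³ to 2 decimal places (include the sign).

ΔT = +1.1 K, ΔS = +0.74 psu (deep − shallow).
Δρ/ρ₀ = −(1.1 × 10⁻⁴)(+1.1) + (7.6 × 10⁻⁴)(+0.74) = 4.414 × 10⁻⁴.
Δρ = 1025 × (4.414 × 10⁻⁴) = +0.45 kg m⁻³.
Positive Δρ: denser below, stable.

+0.45 kg m⁻³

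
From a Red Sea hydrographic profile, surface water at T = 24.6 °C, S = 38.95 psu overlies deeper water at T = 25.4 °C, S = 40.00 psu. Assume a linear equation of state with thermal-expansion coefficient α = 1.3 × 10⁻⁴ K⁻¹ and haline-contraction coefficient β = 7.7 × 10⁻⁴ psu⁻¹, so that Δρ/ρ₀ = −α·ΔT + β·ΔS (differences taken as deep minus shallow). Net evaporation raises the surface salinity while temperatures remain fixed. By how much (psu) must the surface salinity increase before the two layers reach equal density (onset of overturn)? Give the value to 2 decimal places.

Neutral buoyancy requires −α(T_deep − T_surf) + β(S_deep − S_surf′) = 0.
S_surf′ = S_deep − (α/β)·ΔT = 40.00 − (1.3 × 10⁻⁴/7.7 × 10⁻⁴)·(+0.8) = 39.8649 psu.
Increase required: 39.8649 − 38.95 = 0.9149 psu.

0.91 psu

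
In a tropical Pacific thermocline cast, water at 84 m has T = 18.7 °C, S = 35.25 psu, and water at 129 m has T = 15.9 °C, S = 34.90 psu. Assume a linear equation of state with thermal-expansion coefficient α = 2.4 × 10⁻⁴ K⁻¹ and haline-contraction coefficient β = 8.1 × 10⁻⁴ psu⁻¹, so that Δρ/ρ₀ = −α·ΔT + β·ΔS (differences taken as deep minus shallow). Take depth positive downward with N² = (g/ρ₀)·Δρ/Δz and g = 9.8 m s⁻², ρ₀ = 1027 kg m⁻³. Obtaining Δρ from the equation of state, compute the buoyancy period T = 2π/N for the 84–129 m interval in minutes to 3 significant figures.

ΔT = -2.8 K, ΔS = -0.35 psu (deep − shallow).
Δρ/ρ₀ = −αΔT + βΔS = 6.72 × 10⁻⁴ − 2.835 × 10⁻⁴ = 3.885 × 10⁻⁴, so Δρ ≈ 0.3990 kg m⁻³.
N² = (g/ρ₀)·Δρ/Δz = g·(Δρ/ρ₀)/Δz = 9.8 × 3.885 × 10⁻⁴ / 45 = 8.4607 × 10⁻⁵ s⁻².
N = √(8.4607 × 10⁻⁵) = 9.1982 × 10⁻³ rad s⁻¹ → T = 2π/N = 683.09 s = 11.385 min ≈ 11.4 min.

11.4 min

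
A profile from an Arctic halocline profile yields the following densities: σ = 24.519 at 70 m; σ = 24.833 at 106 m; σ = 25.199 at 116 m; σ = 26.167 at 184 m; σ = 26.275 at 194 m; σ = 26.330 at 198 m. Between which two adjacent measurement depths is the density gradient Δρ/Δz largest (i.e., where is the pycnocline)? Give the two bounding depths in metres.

106–116 m

Compute the density gradient over each adjacent pair:
  70–106 m: Δρ/Δz = 0.314/36 = 8.7 × 10⁻³ kg m⁻⁴
  106–116 m: Δρ/Δz = 0.366/10 = 0.037 kg m⁻⁴
  116–184 m: Δρ/Δz = 0.968/68 = 0.014 kg m⁻⁴
  184–194 m: Δρ/Δz = 0.108/10 = 0.011 kg m⁻⁴
  194–198 m: Δρ/Δz = 0.055/4 = 0.014 kg m⁻⁴
The largest gradient is in the 106–116 m interval — the pycnocline.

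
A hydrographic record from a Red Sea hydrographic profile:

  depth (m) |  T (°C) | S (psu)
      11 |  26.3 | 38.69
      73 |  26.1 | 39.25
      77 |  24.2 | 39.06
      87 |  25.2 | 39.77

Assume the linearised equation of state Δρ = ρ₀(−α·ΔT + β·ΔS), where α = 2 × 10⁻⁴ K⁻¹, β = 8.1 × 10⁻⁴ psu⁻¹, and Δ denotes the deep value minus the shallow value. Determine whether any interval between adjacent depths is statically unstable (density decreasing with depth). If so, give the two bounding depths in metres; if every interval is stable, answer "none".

Evaluate Δρ/ρ₀ = −αΔT + βΔS across each adjacent pair:
  11–73 m: −αΔT+βΔS = −(2 × 10⁻⁴)(-0.2)+(8.1 × 10⁻⁴)(+0.56) = 4.9 × 10⁻⁴ → stable
  73–77 m: −αΔT+βΔS = −(2 × 10⁻⁴)(-1.9)+(8.1 × 10⁻⁴)(-0.19) = 2.3 × 10⁻⁴ → stable
  77–87 m: −αΔT+βΔS = −(2 × 10⁻⁴)(+1.0)+(8.1 × 10⁻⁴)(+0.71) = 3.8 × 10⁻⁴ → stable
Every interval has Δρ > 0: the column is stably stratified throughout.

none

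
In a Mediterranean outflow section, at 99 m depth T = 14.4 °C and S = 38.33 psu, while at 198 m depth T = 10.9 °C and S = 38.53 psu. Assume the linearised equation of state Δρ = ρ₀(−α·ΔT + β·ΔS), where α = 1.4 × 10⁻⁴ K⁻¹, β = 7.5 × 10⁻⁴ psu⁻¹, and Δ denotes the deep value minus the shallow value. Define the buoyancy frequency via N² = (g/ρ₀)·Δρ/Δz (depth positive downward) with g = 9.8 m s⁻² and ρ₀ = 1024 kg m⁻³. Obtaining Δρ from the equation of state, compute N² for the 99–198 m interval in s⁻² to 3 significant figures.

6.34 × 10⁻⁵ s⁻²

ΔT = -3.5 K, ΔS = +0.20 psu (deep − shallow).
Δρ/ρ₀ = −αΔT + βΔS = 4.90 × 10⁻⁴ + 1.50 × 10⁻⁴ = 6.40 × 10⁻⁴, so Δρ ≈ 0.6554 kg m⁻³.
N² = (g/ρ₀)·Δρ/Δz = g·(Δρ/ρ₀)/Δz = 9.8 × 6.40 × 10⁻⁴ / 99 = 6.3354 × 10⁻⁵ s⁻² ≈ 6.34 × 10⁻⁵ s⁻².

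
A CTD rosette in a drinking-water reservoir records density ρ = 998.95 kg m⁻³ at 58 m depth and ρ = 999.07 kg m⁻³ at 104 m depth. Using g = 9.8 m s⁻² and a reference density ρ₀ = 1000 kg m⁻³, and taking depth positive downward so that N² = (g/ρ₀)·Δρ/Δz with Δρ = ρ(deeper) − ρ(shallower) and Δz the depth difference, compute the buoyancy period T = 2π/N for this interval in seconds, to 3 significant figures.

1.24 × 10³ s

Δρ = 999.07 − 998.95 = 0.12 kg m⁻³ over Δz = 104 − 58 = 46 m.
N² = (9.8/1000) × (0.12/46) = 2.5565 × 10⁻⁵ s⁻².
N = √(2.5565 × 10⁻⁵) = 5.0562 × 10⁻³ rad s⁻¹, so T = 2π/N = 1.2427 × 10³ s ≈ 1.24 × 10³ s.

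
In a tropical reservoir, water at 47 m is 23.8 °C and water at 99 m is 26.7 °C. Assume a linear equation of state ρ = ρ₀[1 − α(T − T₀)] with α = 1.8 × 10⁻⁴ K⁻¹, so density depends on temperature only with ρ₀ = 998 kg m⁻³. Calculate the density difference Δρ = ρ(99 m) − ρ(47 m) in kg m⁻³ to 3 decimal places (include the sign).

ΔT = +2.9 K, Δρ/ρ₀ = −αΔT = -5.22 × 10⁻⁴.
Δρ = 998 × (-5.22 × 10⁻⁴) = -0.521 kg m⁻³.
Negative Δρ: lighter below, statically unstable.

-0.521 kg m⁻³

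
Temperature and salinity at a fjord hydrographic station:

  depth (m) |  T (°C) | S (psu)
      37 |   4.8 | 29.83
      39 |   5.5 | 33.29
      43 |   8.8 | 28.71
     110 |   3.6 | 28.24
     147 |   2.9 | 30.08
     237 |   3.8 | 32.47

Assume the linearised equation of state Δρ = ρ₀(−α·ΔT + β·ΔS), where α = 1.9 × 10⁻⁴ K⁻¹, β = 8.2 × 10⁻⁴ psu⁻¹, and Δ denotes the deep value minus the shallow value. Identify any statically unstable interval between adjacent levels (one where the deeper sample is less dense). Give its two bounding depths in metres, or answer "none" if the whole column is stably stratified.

39–43 m

Evaluate Δρ/ρ₀ = −αΔT + βΔS across each adjacent pair:
  37–39 m: −αΔT+βΔS = −(1.9 × 10⁻⁴)(+0.7)+(8.2 × 10⁻⁴)(+3.46) = 2.7 × 10⁻³ → stable
  39–43 m: −αΔT+βΔS = −(1.9 × 10⁻⁴)(+3.3)+(8.2 × 10⁻⁴)(-4.58) = -4.4 × 10⁻³ → UNSTABLE
  43–110 m: −αΔT+βΔS = −(1.9 × 10⁻⁴)(-5.2)+(8.2 × 10⁻⁴)(-0.47) = 6.0 × 10⁻⁴ → stable
  110–147 m: −αΔT+βΔS = −(1.9 × 10⁻⁴)(-0.7)+(8.2 × 10⁻⁴)(+1.84) = 1.6 × 10⁻³ → stable
  147–237 m: −αΔT+βΔS = −(1.9 × 10⁻⁴)(+0.9)+(8.2 × 10⁻⁴)(+2.39) = 1.8 × 10⁻³ → stable
The 39–43 m interval has Δρ < 0: lighter water underlies denser water.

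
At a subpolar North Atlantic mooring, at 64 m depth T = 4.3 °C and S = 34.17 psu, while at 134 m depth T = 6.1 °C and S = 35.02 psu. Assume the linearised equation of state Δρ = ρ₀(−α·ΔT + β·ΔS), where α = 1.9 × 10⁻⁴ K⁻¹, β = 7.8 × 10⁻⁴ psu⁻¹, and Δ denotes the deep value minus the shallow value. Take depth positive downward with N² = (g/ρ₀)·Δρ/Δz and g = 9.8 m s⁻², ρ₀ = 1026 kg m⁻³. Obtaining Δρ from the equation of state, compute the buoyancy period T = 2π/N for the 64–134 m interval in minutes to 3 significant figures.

15.6 min

ΔT = +1.8 K, ΔS = +0.85 psu (deep − shallow).
Δρ/ρ₀ = −αΔT + βΔS = -3.42 × 10⁻⁴ + 6.63 × 10⁻⁴ = 3.21 × 10⁻⁴, so Δρ ≈ 0.3293 kg m⁻³.
N² = (g/ρ₀)·Δρ/Δz = g·(Δρ/ρ₀)/Δz = 9.8 × 3.21 × 10⁻⁴ / 70 = 4.4940 × 10⁻⁵ s⁻².
N = √(4.4940 × 10⁻⁵) = 6.7037 × 10⁻³ rad s⁻¹ → T = 2π/N = 937.27 s = 15.621 min ≈ 15.6 min.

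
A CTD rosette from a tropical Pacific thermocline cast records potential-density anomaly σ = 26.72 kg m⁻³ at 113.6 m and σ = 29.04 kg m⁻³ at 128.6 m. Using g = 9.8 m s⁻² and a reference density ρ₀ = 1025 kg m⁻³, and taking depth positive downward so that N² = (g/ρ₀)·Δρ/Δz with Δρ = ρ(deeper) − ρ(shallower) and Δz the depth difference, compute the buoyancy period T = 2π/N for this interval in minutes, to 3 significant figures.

2.72 min

Δρ = 1029.04 − 1026.72 = 2.32 kg m⁻³ over Δz = 128.6 − 113.6 = 15 m.
N² = (9.8/1025) × (2.32/15) = 1.4788 × 10⁻³ s⁻².
N = √(1.4788 × 10⁻³) = 0.038455 rad s⁻¹, so T = 2π/N = 163.39 s = 2.7232 min ≈ 2.72 min.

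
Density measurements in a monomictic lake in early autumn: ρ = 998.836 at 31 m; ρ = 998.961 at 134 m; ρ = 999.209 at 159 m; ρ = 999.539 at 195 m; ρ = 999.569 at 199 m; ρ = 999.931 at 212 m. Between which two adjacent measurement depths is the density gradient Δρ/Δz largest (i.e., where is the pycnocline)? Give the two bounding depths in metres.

199–212 m

Compute the density gradient over each adjacent pair:
  31–134 m: Δρ/Δz = 0.125/103 = 1.2 × 10⁻³ kg m⁻⁴
  134–159 m: Δρ/Δz = 0.248/25 = 9.9 × 10⁻³ kg m⁻⁴
  159–195 m: Δρ/Δz = 0.330/36 = 9.2 × 10⁻³ kg m⁻⁴
  195–199 m: Δρ/Δz = 0.030/4 = 7.5 × 10⁻³ kg m⁻⁴
  199–212 m: Δρ/Δz = 0.362/13 = 0.028 kg m⁻⁴
The largest gradient is in the 199–212 m interval — the pycnocline.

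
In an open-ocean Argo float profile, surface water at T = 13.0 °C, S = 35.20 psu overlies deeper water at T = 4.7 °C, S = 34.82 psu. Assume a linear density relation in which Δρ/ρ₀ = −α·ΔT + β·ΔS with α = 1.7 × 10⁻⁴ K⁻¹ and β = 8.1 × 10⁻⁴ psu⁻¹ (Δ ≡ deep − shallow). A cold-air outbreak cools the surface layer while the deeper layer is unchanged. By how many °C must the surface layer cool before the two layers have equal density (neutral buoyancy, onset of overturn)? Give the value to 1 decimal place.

Neutral buoyancy requires Δρ = 0, i.e. −α(T_deep − T_surf′) + β(S_deep − S_surf) = 0.
T_surf′ = T_deep − (β/α)·ΔS = 4.7 − (8.1 × 10⁻⁴/1.7 × 10⁻⁴)·(-0.38) = 6.511 °C.
Cooling required: 13.0 − (6.511) = 6.489 °C.

6.5 °C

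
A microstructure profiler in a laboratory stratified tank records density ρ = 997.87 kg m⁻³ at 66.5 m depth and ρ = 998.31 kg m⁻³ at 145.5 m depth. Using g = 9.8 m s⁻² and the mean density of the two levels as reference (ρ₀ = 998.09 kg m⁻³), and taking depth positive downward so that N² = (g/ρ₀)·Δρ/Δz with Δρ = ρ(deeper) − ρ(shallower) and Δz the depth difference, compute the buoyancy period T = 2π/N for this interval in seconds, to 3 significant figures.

Δρ = 998.31 − 997.87 = 0.44 kg m⁻³ over Δz = 145.5 − 66.5 = 79 m.
N² = (9.8/998.09) × (0.44/79) = 5.4687 × 10⁻⁵ s⁻².
N = √(5.4687 × 10⁻⁵) = 7.3951 × 10⁻³ rad s⁻¹, so T = 2π/N = 849.64 s ≈ 850 s.
Since Δρ > 0 the layer is stably stratified.

850 s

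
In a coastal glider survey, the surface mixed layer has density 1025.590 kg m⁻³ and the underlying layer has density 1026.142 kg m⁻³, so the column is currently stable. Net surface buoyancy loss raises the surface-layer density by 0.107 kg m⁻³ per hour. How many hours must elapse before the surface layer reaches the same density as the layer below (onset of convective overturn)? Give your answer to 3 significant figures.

5.16 hours

Density deficit of the surface layer: 1026.142 − 1025.590 = 0.552 kg m⁻³.
Required change = 0.552 / 0.107 = 5.16 hours.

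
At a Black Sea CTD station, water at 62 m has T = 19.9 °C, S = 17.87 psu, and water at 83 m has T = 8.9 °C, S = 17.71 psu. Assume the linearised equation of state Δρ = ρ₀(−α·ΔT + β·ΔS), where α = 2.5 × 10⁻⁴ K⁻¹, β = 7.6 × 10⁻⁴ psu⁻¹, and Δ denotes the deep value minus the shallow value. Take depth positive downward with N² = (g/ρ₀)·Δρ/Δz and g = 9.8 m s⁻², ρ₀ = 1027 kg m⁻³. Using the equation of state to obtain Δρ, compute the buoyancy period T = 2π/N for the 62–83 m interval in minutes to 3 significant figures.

2.99 min

ΔT = -11.0 K, ΔS = -0.16 psu (deep − shallow).
Δρ/ρ₀ = −αΔT + βΔS = 2.75 × 10⁻³ − 1.216 × 10⁻⁴ = 2.6284 × 10⁻³, so Δρ ≈ 2.699 kg m⁻³.
N² = (g/ρ₀)·Δρ/Δz = g·(Δρ/ρ₀)/Δz = 9.8 × 2.6284 × 10⁻³ / 21 = 1.2266 × 10⁻³ s⁻².
N = √(1.2266 × 10⁻³) = 0.035023 rad s⁻¹ → T = 2π/N = 179.40 s = 2.9900 min ≈ 2.99 min.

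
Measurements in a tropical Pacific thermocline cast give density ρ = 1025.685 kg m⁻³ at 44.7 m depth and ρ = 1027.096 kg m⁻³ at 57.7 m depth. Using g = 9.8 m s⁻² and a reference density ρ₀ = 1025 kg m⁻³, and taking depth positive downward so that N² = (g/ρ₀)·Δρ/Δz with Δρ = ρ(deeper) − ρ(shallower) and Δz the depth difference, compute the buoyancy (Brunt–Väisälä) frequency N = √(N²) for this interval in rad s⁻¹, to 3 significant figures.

0.0322 rad s⁻¹

Δρ = 1027.096 − 1025.685 = 1.411 kg m⁻³ over Δz = 57.7 − 44.7 = 13 m.
N² = (9.8/1025) × (1.411/13) = 1.0377 × 10⁻³ s⁻².
N = √(1.0377 × 10⁻³) = 0.032213 rad s⁻¹ ≈ 0.0322 rad s⁻¹.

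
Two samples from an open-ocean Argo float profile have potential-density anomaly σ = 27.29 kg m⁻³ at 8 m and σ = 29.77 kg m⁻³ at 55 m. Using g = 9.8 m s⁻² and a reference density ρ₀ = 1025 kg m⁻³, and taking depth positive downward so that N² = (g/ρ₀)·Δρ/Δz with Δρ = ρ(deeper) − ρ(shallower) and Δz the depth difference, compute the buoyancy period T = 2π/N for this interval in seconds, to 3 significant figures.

280 s

Δρ = 1029.77 − 1027.29 = 2.48 kg m⁻³ over Δz = 55 − 8 = 47 m.
N² = (9.8/1025) × (2.48/47) = 5.0449 × 10⁻⁴ s⁻².
N = √(5.0449 × 10⁻⁴) = 0.022461 rad s⁻¹, so T = 2π/N = 279.74 s ≈ 280 s.
Since Δρ > 0 the layer is stably stratified.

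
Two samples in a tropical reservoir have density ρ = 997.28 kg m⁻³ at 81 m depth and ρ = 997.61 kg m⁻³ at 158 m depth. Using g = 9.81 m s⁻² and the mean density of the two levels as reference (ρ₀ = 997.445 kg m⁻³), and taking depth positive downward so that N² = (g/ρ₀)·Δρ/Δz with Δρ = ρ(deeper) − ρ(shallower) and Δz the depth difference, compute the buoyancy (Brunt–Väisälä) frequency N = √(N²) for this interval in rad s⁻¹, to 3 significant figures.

6.49 × 10⁻³ rad s⁻¹

Δρ = 997.61 − 997.28 = 0.33 kg m⁻³ over Δz = 158 − 81 = 77 m.
N² = (9.81/997.445) × (0.33/77) = 4.2151 × 10⁻⁵ s⁻².
N = √(4.2151 × 10⁻⁵) = 6.4924 × 10⁻³ rad s⁻¹ ≈ 6.49 × 10⁻³ rad s⁻¹.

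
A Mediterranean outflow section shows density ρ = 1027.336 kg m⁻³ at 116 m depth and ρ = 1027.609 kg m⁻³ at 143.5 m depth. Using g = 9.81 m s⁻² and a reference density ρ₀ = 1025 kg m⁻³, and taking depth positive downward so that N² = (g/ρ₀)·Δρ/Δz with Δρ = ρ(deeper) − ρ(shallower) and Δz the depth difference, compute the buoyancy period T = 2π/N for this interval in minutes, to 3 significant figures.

10.7 min

Δρ = 1027.609 − 1027.336 = 0.273 kg m⁻³ over Δz = 143.5 − 116 = 27.5 m.
N² = (9.81/1025) × (0.273/27.5) = 9.5011 × 10⁻⁵ s⁻².
N = √(9.5011 × 10⁻⁵) = 9.7474 × 10⁻³ rad s⁻¹, so T = 2π/N = 644.60 s = 10.743 min ≈ 10.7 min.
N² > 0, so the interval is statically stable.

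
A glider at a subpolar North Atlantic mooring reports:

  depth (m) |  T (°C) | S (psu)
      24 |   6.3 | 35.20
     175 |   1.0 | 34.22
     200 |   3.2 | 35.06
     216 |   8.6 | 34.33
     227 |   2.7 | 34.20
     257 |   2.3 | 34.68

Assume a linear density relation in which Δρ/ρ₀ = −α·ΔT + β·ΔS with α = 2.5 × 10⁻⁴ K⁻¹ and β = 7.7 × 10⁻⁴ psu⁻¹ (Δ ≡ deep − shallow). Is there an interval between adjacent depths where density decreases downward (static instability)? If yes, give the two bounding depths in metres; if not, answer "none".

200–216 m

Evaluate Δρ/ρ₀ = −αΔT + βΔS across each adjacent pair:
  24–175 m: −αΔT+βΔS = −(2.5 × 10⁻⁴)(-5.3)+(7.7 × 10⁻⁴)(-0.98) = 5.7 × 10⁻⁴ → stable
  175–200 m: −αΔT+βΔS = −(2.5 × 10⁻⁴)(+2.2)+(7.7 × 10⁻⁴)(+0.84) = 9.7 × 10⁻⁵ → stable
  200–216 m: −αΔT+βΔS = −(2.5 × 10⁻⁴)(+5.4)+(7.7 × 10⁻⁴)(-0.73) = -1.9 × 10⁻³ → UNSTABLE
  216–227 m: −αΔT+βΔS = −(2.5 × 10⁻⁴)(-5.9)+(7.7 × 10⁻⁴)(-0.13) = 1.4 × 10⁻³ → stable
  227–257 m: −αΔT+βΔS = −(2.5 × 10⁻⁴)(-0.4)+(7.7 × 10⁻⁴)(+0.48) = 4.7 × 10⁻⁴ → stable
The 200–216 m interval has Δρ < 0: lighter water underlies denser water.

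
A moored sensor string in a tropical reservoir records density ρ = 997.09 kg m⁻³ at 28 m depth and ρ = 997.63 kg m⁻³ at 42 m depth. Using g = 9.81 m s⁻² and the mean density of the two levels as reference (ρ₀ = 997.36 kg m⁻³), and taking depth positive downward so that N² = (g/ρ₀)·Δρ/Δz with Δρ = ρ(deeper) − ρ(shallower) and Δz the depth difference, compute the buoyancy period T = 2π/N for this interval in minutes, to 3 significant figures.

5.38 min

Δρ = 997.63 − 997.09 = 0.54 kg m⁻³ over Δz = 42 − 28 = 14 m.
N² = (9.81/997.36) × (0.54/14) = 3.7939 × 10⁻⁴ s⁻².
N = √(3.7939 × 10⁻⁴) = 0.019478 rad s⁻¹, so T = 2π/N = 322.58 s = 5.3763 min ≈ 5.38 min.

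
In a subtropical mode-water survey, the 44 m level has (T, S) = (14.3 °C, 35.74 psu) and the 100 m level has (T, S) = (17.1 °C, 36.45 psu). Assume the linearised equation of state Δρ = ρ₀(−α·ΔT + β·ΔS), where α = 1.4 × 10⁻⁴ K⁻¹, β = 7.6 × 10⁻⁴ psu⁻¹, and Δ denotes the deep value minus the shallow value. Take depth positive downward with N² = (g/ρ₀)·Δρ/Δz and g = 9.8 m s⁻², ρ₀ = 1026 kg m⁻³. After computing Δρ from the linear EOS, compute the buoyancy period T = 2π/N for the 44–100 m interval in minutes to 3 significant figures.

20.6 min

ΔT = +2.8 K, ΔS = +0.71 psu (deep − shallow).
Δρ/ρ₀ = −αΔT + βΔS = -3.92 × 10⁻⁴ + 5.396 × 10⁻⁴ = 1.476 × 10⁻⁴, so Δρ ≈ 0.1514 kg m⁻³.
N² = (g/ρ₀)·Δρ/Δz = g·(Δρ/ρ₀)/Δz = 9.8 × 1.476 × 10⁻⁴ / 56 = 2.5830 × 10⁻⁵ s⁻².
N = √(2.5830 × 10⁻⁵) = 5.0823 × 10⁻³ rad s⁻¹ → T = 2π/N = 1.2363 × 10³ s = 20.605 min ≈ 20.6 min.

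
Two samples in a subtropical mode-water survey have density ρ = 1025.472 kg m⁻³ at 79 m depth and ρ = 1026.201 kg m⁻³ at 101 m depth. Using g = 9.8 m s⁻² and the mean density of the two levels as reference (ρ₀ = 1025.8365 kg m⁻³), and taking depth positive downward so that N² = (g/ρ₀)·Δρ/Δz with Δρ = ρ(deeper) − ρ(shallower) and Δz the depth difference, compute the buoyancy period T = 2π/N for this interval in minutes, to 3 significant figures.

5.89 min

Δρ = 1026.201 − 1025.472 = 0.729 kg m⁻³ over Δz = 101 − 79 = 22 m.
N² = (9.8/1025.8365) × (0.729/22) = 3.1656 × 10⁻⁴ s⁻².
N = √(3.1656 × 10⁻⁴) = 0.017792 rad s⁻¹, so T = 2π/N = 353.15 s = 5.8858 min ≈ 5.89 min.
A positive N² confirms static stability across the interval.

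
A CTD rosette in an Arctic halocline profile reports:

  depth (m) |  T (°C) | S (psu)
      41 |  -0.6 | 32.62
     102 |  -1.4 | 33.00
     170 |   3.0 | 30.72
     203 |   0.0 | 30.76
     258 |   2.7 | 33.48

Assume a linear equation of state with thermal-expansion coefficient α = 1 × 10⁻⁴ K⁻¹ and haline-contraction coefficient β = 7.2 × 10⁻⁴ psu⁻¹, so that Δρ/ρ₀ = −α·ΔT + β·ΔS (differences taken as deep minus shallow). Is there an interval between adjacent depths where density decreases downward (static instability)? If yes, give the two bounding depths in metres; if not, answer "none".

102–170 m

Evaluate Δρ/ρ₀ = −αΔT + βΔS across each adjacent pair:
  41–102 m: −αΔT+βΔS = −(1 × 10⁻⁴)(-0.8)+(7.2 × 10⁻⁴)(+0.38) = 3.5 × 10⁻⁴ → stable
  102–170 m: −αΔT+βΔS = −(1 × 10⁻⁴)(+4.4)+(7.2 × 10⁻⁴)(-2.28) = -2.1 × 10⁻³ → UNSTABLE
  170–203 m: −αΔT+βΔS = −(1 × 10⁻⁴)(-3.0)+(7.2 × 10⁻⁴)(+0.04) = 3.3 × 10⁻⁴ → stable
  203–258 m: −αΔT+βΔS = −(1 × 10⁻⁴)(+2.7)+(7.2 × 10⁻⁴)(+2.72) = 1.7 × 10⁻³ → stable
The 102–170 m interval has Δρ < 0: lighter water underlies denser water.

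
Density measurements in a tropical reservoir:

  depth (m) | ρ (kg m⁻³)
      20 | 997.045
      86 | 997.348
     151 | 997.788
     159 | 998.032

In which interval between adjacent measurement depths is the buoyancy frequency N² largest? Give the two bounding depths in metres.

Compute the density gradient over each adjacent pair:
  20–86 m: Δρ/Δz = 0.303/66 = 4.6 × 10⁻³ kg m⁻⁴
  86–151 m: Δρ/Δz = 0.440/65 = 6.8 × 10⁻³ kg m⁻⁴
  151–159 m: Δρ/Δz = 0.244/8 = 0.030 kg m⁻⁴
The largest gradient is in the 151–159 m interval — the pycnocline.

151–159 m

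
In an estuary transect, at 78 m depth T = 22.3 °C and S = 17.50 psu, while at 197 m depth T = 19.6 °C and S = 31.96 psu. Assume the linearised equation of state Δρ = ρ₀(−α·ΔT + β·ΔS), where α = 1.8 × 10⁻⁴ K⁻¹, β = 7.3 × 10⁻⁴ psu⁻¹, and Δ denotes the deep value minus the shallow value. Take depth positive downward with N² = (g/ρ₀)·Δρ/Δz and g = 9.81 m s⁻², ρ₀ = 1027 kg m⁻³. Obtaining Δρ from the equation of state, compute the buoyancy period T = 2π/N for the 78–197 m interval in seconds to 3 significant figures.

208 s

ΔT = -2.7 K, ΔS = +14.46 psu (deep − shallow).
Δρ/ρ₀ = −αΔT + βΔS = 4.86 × 10⁻⁴ + 0.0105558 = 0.0110418, so Δρ ≈ 11.34 kg m⁻³.
N² = (g/ρ₀)·Δρ/Δz = g·(Δρ/ρ₀)/Δz = 9.81 × 0.0110418 / 119 = 9.1025 × 10⁻⁴ s⁻².
N = √(9.1025 × 10⁻⁴) = 0.030170 rad s⁻¹ → T = 2π/N = 208.26 s ≈ 208 s.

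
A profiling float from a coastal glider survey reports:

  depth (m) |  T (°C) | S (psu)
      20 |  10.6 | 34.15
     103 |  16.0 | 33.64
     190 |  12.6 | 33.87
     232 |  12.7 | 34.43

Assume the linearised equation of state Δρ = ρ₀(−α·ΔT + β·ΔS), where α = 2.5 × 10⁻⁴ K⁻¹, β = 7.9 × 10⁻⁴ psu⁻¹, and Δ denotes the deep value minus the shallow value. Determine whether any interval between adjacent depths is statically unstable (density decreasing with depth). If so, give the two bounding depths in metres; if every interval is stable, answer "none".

20–103 m

Evaluate Δρ/ρ₀ = −αΔT + βΔS across each adjacent pair:
  20–103 m: −αΔT+βΔS = −(2.5 × 10⁻⁴)(+5.4)+(7.9 × 10⁻⁴)(-0.51) = -1.8 × 10⁻³ → UNSTABLE
  103–190 m: −αΔT+βΔS = −(2.5 × 10⁻⁴)(-3.4)+(7.9 × 10⁻⁴)(+0.23) = 1.0 × 10⁻³ → stable
  190–232 m: −αΔT+βΔS = −(2.5 × 10⁻⁴)(+0.1)+(7.9 × 10⁻⁴)(+0.56) = 4.2 × 10⁻⁴ → stable
The 20–103 m interval has Δρ < 0: lighter water underlies denser water.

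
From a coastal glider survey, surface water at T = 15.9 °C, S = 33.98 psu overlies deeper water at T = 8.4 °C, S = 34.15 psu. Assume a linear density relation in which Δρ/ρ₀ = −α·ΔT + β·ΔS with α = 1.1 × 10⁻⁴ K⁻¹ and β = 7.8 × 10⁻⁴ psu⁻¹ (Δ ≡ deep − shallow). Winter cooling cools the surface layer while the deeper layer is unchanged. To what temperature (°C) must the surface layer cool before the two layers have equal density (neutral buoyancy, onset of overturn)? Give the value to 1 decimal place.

7.2 °C

Neutral buoyancy requires Δρ = 0, i.e. −α(T_deep − T_surf′) + β(S_deep − S_surf) = 0.
T_surf′ = T_deep − (β/α)·ΔS = 8.4 − (7.8 × 10⁻⁴/1.1 × 10⁻⁴)·(+0.17) = 7.195 °C.
Cooling required: 15.9 − (7.195) = 8.705 °C.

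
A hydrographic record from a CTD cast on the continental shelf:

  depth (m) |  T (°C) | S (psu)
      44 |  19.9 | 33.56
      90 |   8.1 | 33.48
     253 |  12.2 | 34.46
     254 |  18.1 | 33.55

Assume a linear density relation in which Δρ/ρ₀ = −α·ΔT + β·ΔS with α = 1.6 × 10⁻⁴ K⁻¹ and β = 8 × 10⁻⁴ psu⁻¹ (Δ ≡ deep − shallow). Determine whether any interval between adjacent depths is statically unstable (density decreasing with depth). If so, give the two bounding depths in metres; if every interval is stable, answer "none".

Evaluate Δρ/ρ₀ = −αΔT + βΔS across each adjacent pair:
  44–90 m: −αΔT+βΔS = −(1.6 × 10⁻⁴)(-11.8)+(8 × 10⁻⁴)(-0.08) = 1.8 × 10⁻³ → stable
  90–253 m: −αΔT+βΔS = −(1.6 × 10⁻⁴)(+4.1)+(8 × 10⁻⁴)(+0.98) = 1.3 × 10⁻⁴ → stable
  253–254 m: −αΔT+βΔS = −(1.6 × 10⁻⁴)(+5.9)+(8 × 10⁻⁴)(-0.91) = -1.7 × 10⁻³ → UNSTABLE
The 253–254 m interval has Δρ < 0: lighter water underlies denser water.

253–254 m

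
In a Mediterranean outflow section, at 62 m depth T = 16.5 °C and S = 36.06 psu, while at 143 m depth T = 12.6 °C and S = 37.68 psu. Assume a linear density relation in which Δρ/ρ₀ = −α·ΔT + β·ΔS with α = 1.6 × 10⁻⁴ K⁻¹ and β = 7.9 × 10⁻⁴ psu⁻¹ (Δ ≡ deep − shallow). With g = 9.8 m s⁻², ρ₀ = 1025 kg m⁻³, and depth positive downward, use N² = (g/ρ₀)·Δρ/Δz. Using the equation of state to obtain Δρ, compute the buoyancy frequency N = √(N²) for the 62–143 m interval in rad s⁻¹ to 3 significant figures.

0.0152 rad s⁻¹

ΔT = -3.9 K, ΔS = +1.62 psu (deep − shallow).
Δρ/ρ₀ = −αΔT + βΔS = 6.24 × 10⁻⁴ + 1.2798 × 10⁻³ = 1.9038 × 10⁻³, so Δρ ≈ 1.951 kg m⁻³.
N² = (g/ρ₀)·Δρ/Δz = g·(Δρ/ρ₀)/Δz = 9.8 × 1.9038 × 10⁻³ / 81 = 2.3034 × 10⁻⁴ s⁻².
N = √(2.3034 × 10⁻⁴) = 0.015177 rad s⁻¹ ≈ 0.0152 rad s⁻¹.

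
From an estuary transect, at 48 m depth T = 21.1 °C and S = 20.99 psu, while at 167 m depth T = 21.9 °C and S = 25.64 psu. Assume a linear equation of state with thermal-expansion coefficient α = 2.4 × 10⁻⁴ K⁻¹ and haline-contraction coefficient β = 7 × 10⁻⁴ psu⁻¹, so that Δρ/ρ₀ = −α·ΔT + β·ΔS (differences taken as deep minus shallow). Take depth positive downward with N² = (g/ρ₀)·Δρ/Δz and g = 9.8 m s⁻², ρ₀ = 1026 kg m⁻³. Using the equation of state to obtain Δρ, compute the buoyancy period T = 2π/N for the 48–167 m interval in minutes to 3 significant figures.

ΔT = +0.8 K, ΔS = +4.65 psu (deep − shallow).
Δρ/ρ₀ = −αΔT + βΔS = -1.92 × 10⁻⁴ + 3.255 × 10⁻³ = 3.063 × 10⁻³, so Δρ ≈ 3.143 kg m⁻³.
N² = (g/ρ₀)·Δρ/Δz = g·(Δρ/ρ₀)/Δz = 9.8 × 3.063 × 10⁻³ / 119 = 2.5225 × 10⁻⁴ s⁻².
N = √(2.5225 × 10⁻⁴) = 0.015882 rad s⁻¹ → T = 2π/N = 395.62 s = 6.5937 min ≈ 6.59 min.

6.59 min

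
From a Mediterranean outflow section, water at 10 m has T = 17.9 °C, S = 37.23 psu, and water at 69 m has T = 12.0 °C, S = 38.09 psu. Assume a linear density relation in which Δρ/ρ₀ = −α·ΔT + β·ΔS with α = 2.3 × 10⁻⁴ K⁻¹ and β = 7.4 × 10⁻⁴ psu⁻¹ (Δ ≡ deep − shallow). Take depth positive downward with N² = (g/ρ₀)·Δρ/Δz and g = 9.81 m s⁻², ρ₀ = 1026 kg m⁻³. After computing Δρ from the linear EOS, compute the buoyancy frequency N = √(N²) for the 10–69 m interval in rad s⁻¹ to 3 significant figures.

ΔT = -5.9 K, ΔS = +0.86 psu (deep − shallow).
Δρ/ρ₀ = −αΔT + βΔS = 1.357 × 10⁻³ + 6.364 × 10⁻⁴ = 1.9934 × 10⁻³, so Δρ ≈ 2.045 kg m⁻³.
N² = (g/ρ₀)·Δρ/Δz = g·(Δρ/ρ₀)/Δz = 9.81 × 1.9934 × 10⁻³ / 59 = 3.3144 × 10⁻⁴ s⁻².
N = √(3.3144 × 10⁻⁴) = 0.018205 rad s⁻¹ ≈ 0.0182 rad s⁻¹.

0.0182 rad s⁻¹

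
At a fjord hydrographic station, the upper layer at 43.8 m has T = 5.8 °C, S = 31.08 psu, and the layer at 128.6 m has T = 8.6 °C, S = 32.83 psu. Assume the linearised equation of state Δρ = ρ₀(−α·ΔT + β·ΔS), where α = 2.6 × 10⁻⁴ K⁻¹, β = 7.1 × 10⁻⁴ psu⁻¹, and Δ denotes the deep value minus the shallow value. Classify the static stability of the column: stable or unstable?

ΔT = 8.6 − 5.8 = +2.8 K and ΔS = 32.83 − 31.08 = +1.75 psu (deep − shallow).
−αΔT = -7.28 × 10⁻⁴; βΔS = 1.2425 × 10⁻³; sum Δρ/ρ₀ = 5.145 × 10⁻⁴.
Δρ/ρ₀ > 0, so Δρ > 0: deeper water is denser → statically stable.

stable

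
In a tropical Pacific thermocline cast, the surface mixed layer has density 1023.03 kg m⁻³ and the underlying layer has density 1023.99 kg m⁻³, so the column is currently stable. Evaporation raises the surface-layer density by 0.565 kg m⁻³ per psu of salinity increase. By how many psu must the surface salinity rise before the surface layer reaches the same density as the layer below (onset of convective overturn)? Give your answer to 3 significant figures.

Density deficit of the surface layer: 1023.99 − 1023.03 = 0.96 kg m⁻³.
Required change = 0.96 / 0.565 = 1.70 psu.

1.70 psu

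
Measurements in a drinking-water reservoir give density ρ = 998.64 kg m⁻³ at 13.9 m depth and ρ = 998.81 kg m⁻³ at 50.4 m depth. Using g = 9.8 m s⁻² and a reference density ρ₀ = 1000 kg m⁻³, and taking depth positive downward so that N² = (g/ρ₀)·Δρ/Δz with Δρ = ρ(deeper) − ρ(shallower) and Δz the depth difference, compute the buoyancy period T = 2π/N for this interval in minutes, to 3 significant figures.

15.5 min

Δρ = 998.81 − 998.64 = 0.17 kg m⁻³ over Δz = 50.4 − 13.9 = 36.5 m.
N² = (9.8/1000) × (0.17/36.5) = 4.5644 × 10⁻⁵ s⁻².
N = √(4.5644 × 10⁻⁵) = 6.7560 × 10⁻³ rad s⁻¹, so T = 2π/N = 930.02 s = 15.500 min ≈ 15.5 min.
N² > 0, so the interval is statically stable.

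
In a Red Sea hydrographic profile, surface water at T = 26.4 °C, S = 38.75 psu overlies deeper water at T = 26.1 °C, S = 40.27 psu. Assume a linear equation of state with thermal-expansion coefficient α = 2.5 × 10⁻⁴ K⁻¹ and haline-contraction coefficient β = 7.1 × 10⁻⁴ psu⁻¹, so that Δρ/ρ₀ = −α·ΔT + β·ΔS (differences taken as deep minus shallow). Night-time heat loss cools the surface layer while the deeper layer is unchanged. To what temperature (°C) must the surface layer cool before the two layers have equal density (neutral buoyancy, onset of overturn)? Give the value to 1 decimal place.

21.8 °C

Neutral buoyancy requires Δρ = 0, i.e. −α(T_deep − T_surf′) + β(S_deep − S_surf) = 0.
T_surf′ = T_deep − (β/α)·ΔS = 26.1 − (7.1 × 10⁻⁴/2.5 × 10⁻⁴)·(+1.52) = 21.783 °C.
Cooling required: 26.4 − (21.783) = 4.617 °C.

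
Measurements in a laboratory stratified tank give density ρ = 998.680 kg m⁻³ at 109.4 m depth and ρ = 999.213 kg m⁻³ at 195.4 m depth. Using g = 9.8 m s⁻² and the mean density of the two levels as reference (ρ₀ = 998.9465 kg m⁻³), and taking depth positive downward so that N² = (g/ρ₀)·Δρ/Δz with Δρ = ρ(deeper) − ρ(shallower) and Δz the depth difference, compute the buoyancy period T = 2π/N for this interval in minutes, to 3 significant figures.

Δρ = 999.213 − 998.680 = 0.533 kg m⁻³ over Δz = 195.4 − 109.4 = 86 m.
N² = (9.8/998.9465) × (0.533/86) = 6.0801 × 10⁻⁵ s⁻².
N = √(6.0801 × 10⁻⁵) = 7.7975 × 10⁻³ rad s⁻¹, so T = 2π/N = 805.79 s = 13.430 min ≈ 13.4 min.
A positive N² confirms static stability across the interval.

13.4 min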